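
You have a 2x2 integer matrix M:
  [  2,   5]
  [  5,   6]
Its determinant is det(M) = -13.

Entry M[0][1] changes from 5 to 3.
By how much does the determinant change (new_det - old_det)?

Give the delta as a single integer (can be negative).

Answer: 10

Derivation:
Cofactor C_01 = -5
Entry delta = 3 - 5 = -2
Det delta = entry_delta * cofactor = -2 * -5 = 10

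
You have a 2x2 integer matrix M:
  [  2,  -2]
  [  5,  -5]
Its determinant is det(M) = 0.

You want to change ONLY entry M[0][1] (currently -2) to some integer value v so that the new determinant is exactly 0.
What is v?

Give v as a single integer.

det is linear in entry M[0][1]: det = old_det + (v - -2) * C_01
Cofactor C_01 = -5
Want det = 0: 0 + (v - -2) * -5 = 0
  (v - -2) = 0 / -5 = 0
  v = -2 + (0) = -2

Answer: -2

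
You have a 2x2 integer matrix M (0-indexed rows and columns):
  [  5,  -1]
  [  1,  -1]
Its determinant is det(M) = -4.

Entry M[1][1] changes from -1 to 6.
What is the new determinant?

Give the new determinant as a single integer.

det is linear in row 1: changing M[1][1] by delta changes det by delta * cofactor(1,1).
Cofactor C_11 = (-1)^(1+1) * minor(1,1) = 5
Entry delta = 6 - -1 = 7
Det delta = 7 * 5 = 35
New det = -4 + 35 = 31

Answer: 31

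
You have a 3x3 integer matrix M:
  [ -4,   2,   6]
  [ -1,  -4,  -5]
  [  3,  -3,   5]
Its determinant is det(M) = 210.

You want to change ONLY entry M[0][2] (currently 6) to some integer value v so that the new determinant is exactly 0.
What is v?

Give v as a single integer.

det is linear in entry M[0][2]: det = old_det + (v - 6) * C_02
Cofactor C_02 = 15
Want det = 0: 210 + (v - 6) * 15 = 0
  (v - 6) = -210 / 15 = -14
  v = 6 + (-14) = -8

Answer: -8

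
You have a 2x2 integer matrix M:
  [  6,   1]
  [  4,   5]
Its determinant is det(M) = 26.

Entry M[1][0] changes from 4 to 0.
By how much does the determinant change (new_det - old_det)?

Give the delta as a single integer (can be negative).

Answer: 4

Derivation:
Cofactor C_10 = -1
Entry delta = 0 - 4 = -4
Det delta = entry_delta * cofactor = -4 * -1 = 4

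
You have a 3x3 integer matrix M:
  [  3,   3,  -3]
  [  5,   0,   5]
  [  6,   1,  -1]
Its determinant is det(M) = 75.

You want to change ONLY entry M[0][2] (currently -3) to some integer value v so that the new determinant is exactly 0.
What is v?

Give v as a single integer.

Answer: -18

Derivation:
det is linear in entry M[0][2]: det = old_det + (v - -3) * C_02
Cofactor C_02 = 5
Want det = 0: 75 + (v - -3) * 5 = 0
  (v - -3) = -75 / 5 = -15
  v = -3 + (-15) = -18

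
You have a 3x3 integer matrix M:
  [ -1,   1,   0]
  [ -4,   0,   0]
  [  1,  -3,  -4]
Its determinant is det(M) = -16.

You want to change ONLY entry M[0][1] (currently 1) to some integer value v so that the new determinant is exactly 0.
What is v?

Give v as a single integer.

det is linear in entry M[0][1]: det = old_det + (v - 1) * C_01
Cofactor C_01 = -16
Want det = 0: -16 + (v - 1) * -16 = 0
  (v - 1) = 16 / -16 = -1
  v = 1 + (-1) = 0

Answer: 0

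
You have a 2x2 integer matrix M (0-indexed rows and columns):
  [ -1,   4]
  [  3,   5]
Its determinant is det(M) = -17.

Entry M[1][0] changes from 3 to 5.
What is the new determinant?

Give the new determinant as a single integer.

det is linear in row 1: changing M[1][0] by delta changes det by delta * cofactor(1,0).
Cofactor C_10 = (-1)^(1+0) * minor(1,0) = -4
Entry delta = 5 - 3 = 2
Det delta = 2 * -4 = -8
New det = -17 + -8 = -25

Answer: -25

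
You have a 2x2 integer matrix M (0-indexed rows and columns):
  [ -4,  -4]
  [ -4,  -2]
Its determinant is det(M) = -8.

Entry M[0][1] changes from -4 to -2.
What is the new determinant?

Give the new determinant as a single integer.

Answer: 0

Derivation:
det is linear in row 0: changing M[0][1] by delta changes det by delta * cofactor(0,1).
Cofactor C_01 = (-1)^(0+1) * minor(0,1) = 4
Entry delta = -2 - -4 = 2
Det delta = 2 * 4 = 8
New det = -8 + 8 = 0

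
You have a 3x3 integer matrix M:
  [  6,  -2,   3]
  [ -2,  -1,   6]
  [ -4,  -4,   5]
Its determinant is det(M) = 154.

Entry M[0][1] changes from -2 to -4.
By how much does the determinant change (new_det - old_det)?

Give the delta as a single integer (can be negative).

Cofactor C_01 = -14
Entry delta = -4 - -2 = -2
Det delta = entry_delta * cofactor = -2 * -14 = 28

Answer: 28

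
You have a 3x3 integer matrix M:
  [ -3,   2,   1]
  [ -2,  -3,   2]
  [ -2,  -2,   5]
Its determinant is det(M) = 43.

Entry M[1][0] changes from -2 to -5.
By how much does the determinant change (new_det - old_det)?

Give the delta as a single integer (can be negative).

Cofactor C_10 = -12
Entry delta = -5 - -2 = -3
Det delta = entry_delta * cofactor = -3 * -12 = 36

Answer: 36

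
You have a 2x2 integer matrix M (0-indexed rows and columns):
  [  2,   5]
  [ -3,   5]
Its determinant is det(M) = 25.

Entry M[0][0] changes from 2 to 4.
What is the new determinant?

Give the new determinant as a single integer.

Answer: 35

Derivation:
det is linear in row 0: changing M[0][0] by delta changes det by delta * cofactor(0,0).
Cofactor C_00 = (-1)^(0+0) * minor(0,0) = 5
Entry delta = 4 - 2 = 2
Det delta = 2 * 5 = 10
New det = 25 + 10 = 35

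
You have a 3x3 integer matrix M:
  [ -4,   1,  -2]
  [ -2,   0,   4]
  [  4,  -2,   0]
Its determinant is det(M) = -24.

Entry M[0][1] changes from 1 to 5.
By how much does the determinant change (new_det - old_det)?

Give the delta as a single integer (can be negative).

Answer: 64

Derivation:
Cofactor C_01 = 16
Entry delta = 5 - 1 = 4
Det delta = entry_delta * cofactor = 4 * 16 = 64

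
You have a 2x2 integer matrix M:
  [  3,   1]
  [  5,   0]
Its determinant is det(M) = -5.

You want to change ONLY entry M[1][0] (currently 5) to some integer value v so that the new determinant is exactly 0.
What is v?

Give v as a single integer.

Answer: 0

Derivation:
det is linear in entry M[1][0]: det = old_det + (v - 5) * C_10
Cofactor C_10 = -1
Want det = 0: -5 + (v - 5) * -1 = 0
  (v - 5) = 5 / -1 = -5
  v = 5 + (-5) = 0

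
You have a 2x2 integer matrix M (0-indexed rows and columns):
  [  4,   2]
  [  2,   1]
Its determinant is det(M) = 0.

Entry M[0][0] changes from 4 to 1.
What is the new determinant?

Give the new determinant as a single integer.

Answer: -3

Derivation:
det is linear in row 0: changing M[0][0] by delta changes det by delta * cofactor(0,0).
Cofactor C_00 = (-1)^(0+0) * minor(0,0) = 1
Entry delta = 1 - 4 = -3
Det delta = -3 * 1 = -3
New det = 0 + -3 = -3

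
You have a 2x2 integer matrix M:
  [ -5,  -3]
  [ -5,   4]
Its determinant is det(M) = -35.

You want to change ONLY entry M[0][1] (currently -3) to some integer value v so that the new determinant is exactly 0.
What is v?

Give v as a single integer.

det is linear in entry M[0][1]: det = old_det + (v - -3) * C_01
Cofactor C_01 = 5
Want det = 0: -35 + (v - -3) * 5 = 0
  (v - -3) = 35 / 5 = 7
  v = -3 + (7) = 4

Answer: 4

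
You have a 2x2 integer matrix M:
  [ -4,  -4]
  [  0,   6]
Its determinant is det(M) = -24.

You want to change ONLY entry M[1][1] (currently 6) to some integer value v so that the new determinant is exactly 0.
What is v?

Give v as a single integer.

det is linear in entry M[1][1]: det = old_det + (v - 6) * C_11
Cofactor C_11 = -4
Want det = 0: -24 + (v - 6) * -4 = 0
  (v - 6) = 24 / -4 = -6
  v = 6 + (-6) = 0

Answer: 0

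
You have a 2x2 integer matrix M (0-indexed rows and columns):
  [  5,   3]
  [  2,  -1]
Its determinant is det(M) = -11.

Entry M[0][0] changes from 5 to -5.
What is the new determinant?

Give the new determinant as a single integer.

det is linear in row 0: changing M[0][0] by delta changes det by delta * cofactor(0,0).
Cofactor C_00 = (-1)^(0+0) * minor(0,0) = -1
Entry delta = -5 - 5 = -10
Det delta = -10 * -1 = 10
New det = -11 + 10 = -1

Answer: -1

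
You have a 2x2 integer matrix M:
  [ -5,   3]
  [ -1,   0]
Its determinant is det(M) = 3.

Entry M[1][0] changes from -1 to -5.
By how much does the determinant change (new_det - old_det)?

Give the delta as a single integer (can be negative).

Answer: 12

Derivation:
Cofactor C_10 = -3
Entry delta = -5 - -1 = -4
Det delta = entry_delta * cofactor = -4 * -3 = 12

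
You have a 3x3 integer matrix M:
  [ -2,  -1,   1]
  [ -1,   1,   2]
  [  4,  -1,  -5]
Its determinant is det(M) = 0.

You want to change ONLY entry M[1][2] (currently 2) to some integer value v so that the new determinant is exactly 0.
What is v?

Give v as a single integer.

Answer: 2

Derivation:
det is linear in entry M[1][2]: det = old_det + (v - 2) * C_12
Cofactor C_12 = -6
Want det = 0: 0 + (v - 2) * -6 = 0
  (v - 2) = 0 / -6 = 0
  v = 2 + (0) = 2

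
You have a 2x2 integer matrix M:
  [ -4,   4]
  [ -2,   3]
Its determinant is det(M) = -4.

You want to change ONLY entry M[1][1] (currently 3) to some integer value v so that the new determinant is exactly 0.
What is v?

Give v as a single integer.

Answer: 2

Derivation:
det is linear in entry M[1][1]: det = old_det + (v - 3) * C_11
Cofactor C_11 = -4
Want det = 0: -4 + (v - 3) * -4 = 0
  (v - 3) = 4 / -4 = -1
  v = 3 + (-1) = 2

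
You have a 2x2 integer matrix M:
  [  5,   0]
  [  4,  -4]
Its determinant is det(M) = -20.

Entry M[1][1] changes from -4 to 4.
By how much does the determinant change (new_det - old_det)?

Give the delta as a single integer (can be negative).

Cofactor C_11 = 5
Entry delta = 4 - -4 = 8
Det delta = entry_delta * cofactor = 8 * 5 = 40

Answer: 40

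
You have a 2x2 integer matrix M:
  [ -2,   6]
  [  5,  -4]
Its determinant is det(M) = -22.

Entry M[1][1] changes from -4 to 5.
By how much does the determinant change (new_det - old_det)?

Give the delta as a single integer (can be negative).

Cofactor C_11 = -2
Entry delta = 5 - -4 = 9
Det delta = entry_delta * cofactor = 9 * -2 = -18

Answer: -18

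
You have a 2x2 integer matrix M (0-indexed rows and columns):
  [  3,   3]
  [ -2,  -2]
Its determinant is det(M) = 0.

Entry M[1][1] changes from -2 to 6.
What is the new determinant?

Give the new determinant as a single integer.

Answer: 24

Derivation:
det is linear in row 1: changing M[1][1] by delta changes det by delta * cofactor(1,1).
Cofactor C_11 = (-1)^(1+1) * minor(1,1) = 3
Entry delta = 6 - -2 = 8
Det delta = 8 * 3 = 24
New det = 0 + 24 = 24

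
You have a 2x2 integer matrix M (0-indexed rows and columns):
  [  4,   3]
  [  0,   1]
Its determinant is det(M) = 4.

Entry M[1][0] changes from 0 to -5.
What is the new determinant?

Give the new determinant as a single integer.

det is linear in row 1: changing M[1][0] by delta changes det by delta * cofactor(1,0).
Cofactor C_10 = (-1)^(1+0) * minor(1,0) = -3
Entry delta = -5 - 0 = -5
Det delta = -5 * -3 = 15
New det = 4 + 15 = 19

Answer: 19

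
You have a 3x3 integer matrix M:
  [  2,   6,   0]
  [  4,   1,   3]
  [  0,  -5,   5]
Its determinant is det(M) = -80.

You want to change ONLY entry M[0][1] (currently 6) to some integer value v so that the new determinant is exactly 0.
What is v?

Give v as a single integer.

det is linear in entry M[0][1]: det = old_det + (v - 6) * C_01
Cofactor C_01 = -20
Want det = 0: -80 + (v - 6) * -20 = 0
  (v - 6) = 80 / -20 = -4
  v = 6 + (-4) = 2

Answer: 2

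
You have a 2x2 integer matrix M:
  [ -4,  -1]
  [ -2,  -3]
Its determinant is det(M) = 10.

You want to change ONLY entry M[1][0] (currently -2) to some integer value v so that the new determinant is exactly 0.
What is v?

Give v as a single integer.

det is linear in entry M[1][0]: det = old_det + (v - -2) * C_10
Cofactor C_10 = 1
Want det = 0: 10 + (v - -2) * 1 = 0
  (v - -2) = -10 / 1 = -10
  v = -2 + (-10) = -12

Answer: -12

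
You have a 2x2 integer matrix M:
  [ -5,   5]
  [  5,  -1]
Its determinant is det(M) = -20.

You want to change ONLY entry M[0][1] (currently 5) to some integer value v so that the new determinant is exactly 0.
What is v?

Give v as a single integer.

det is linear in entry M[0][1]: det = old_det + (v - 5) * C_01
Cofactor C_01 = -5
Want det = 0: -20 + (v - 5) * -5 = 0
  (v - 5) = 20 / -5 = -4
  v = 5 + (-4) = 1

Answer: 1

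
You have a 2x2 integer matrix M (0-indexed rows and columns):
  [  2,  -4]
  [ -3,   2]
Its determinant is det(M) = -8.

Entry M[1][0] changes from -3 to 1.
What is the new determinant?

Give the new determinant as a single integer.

Answer: 8

Derivation:
det is linear in row 1: changing M[1][0] by delta changes det by delta * cofactor(1,0).
Cofactor C_10 = (-1)^(1+0) * minor(1,0) = 4
Entry delta = 1 - -3 = 4
Det delta = 4 * 4 = 16
New det = -8 + 16 = 8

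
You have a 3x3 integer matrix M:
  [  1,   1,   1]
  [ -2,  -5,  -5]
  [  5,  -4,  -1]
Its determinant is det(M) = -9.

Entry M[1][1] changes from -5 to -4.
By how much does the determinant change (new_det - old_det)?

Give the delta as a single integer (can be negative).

Cofactor C_11 = -6
Entry delta = -4 - -5 = 1
Det delta = entry_delta * cofactor = 1 * -6 = -6

Answer: -6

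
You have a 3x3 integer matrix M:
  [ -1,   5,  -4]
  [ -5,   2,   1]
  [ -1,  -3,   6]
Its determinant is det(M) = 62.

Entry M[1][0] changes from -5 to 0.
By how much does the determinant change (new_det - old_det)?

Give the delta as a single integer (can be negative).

Cofactor C_10 = -18
Entry delta = 0 - -5 = 5
Det delta = entry_delta * cofactor = 5 * -18 = -90

Answer: -90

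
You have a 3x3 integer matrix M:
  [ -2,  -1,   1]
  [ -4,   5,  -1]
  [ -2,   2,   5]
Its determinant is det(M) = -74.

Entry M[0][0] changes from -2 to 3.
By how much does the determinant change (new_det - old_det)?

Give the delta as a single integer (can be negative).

Cofactor C_00 = 27
Entry delta = 3 - -2 = 5
Det delta = entry_delta * cofactor = 5 * 27 = 135

Answer: 135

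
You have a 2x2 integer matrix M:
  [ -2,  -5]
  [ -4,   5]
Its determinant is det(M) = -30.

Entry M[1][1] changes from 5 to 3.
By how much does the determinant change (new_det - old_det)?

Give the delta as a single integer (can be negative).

Cofactor C_11 = -2
Entry delta = 3 - 5 = -2
Det delta = entry_delta * cofactor = -2 * -2 = 4

Answer: 4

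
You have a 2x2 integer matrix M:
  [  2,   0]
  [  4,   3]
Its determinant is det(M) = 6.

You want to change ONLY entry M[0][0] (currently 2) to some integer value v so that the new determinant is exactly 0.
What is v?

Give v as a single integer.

det is linear in entry M[0][0]: det = old_det + (v - 2) * C_00
Cofactor C_00 = 3
Want det = 0: 6 + (v - 2) * 3 = 0
  (v - 2) = -6 / 3 = -2
  v = 2 + (-2) = 0

Answer: 0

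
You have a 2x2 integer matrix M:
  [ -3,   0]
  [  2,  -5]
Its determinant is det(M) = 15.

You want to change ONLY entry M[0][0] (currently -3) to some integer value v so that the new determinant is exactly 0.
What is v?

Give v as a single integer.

Answer: 0

Derivation:
det is linear in entry M[0][0]: det = old_det + (v - -3) * C_00
Cofactor C_00 = -5
Want det = 0: 15 + (v - -3) * -5 = 0
  (v - -3) = -15 / -5 = 3
  v = -3 + (3) = 0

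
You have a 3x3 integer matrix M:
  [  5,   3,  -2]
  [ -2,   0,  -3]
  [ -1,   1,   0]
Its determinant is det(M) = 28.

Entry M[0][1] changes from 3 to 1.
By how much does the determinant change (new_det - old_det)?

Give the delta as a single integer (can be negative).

Cofactor C_01 = 3
Entry delta = 1 - 3 = -2
Det delta = entry_delta * cofactor = -2 * 3 = -6

Answer: -6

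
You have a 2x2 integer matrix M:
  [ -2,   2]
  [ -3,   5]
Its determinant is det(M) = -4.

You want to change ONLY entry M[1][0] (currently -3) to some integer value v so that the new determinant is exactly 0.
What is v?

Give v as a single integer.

det is linear in entry M[1][0]: det = old_det + (v - -3) * C_10
Cofactor C_10 = -2
Want det = 0: -4 + (v - -3) * -2 = 0
  (v - -3) = 4 / -2 = -2
  v = -3 + (-2) = -5

Answer: -5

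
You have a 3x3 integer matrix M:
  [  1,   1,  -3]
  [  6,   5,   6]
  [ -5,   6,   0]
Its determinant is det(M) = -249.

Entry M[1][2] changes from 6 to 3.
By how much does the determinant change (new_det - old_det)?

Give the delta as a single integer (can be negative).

Answer: 33

Derivation:
Cofactor C_12 = -11
Entry delta = 3 - 6 = -3
Det delta = entry_delta * cofactor = -3 * -11 = 33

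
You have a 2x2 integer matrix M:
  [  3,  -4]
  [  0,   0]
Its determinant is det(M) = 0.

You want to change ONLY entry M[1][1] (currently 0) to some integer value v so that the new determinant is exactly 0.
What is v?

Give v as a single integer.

det is linear in entry M[1][1]: det = old_det + (v - 0) * C_11
Cofactor C_11 = 3
Want det = 0: 0 + (v - 0) * 3 = 0
  (v - 0) = 0 / 3 = 0
  v = 0 + (0) = 0

Answer: 0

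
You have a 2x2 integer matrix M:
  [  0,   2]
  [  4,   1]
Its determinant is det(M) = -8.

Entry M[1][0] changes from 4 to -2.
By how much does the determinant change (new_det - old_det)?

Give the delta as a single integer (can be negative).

Answer: 12

Derivation:
Cofactor C_10 = -2
Entry delta = -2 - 4 = -6
Det delta = entry_delta * cofactor = -6 * -2 = 12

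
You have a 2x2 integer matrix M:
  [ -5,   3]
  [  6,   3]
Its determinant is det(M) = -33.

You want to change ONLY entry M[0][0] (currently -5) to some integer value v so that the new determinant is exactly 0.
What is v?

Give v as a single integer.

Answer: 6

Derivation:
det is linear in entry M[0][0]: det = old_det + (v - -5) * C_00
Cofactor C_00 = 3
Want det = 0: -33 + (v - -5) * 3 = 0
  (v - -5) = 33 / 3 = 11
  v = -5 + (11) = 6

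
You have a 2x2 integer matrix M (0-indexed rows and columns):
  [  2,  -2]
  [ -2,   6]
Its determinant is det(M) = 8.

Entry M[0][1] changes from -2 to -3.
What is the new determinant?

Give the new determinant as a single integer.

Answer: 6

Derivation:
det is linear in row 0: changing M[0][1] by delta changes det by delta * cofactor(0,1).
Cofactor C_01 = (-1)^(0+1) * minor(0,1) = 2
Entry delta = -3 - -2 = -1
Det delta = -1 * 2 = -2
New det = 8 + -2 = 6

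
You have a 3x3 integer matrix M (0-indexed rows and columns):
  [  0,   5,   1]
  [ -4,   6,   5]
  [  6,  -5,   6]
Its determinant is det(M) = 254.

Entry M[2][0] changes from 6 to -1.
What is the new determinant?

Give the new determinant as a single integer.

Answer: 121

Derivation:
det is linear in row 2: changing M[2][0] by delta changes det by delta * cofactor(2,0).
Cofactor C_20 = (-1)^(2+0) * minor(2,0) = 19
Entry delta = -1 - 6 = -7
Det delta = -7 * 19 = -133
New det = 254 + -133 = 121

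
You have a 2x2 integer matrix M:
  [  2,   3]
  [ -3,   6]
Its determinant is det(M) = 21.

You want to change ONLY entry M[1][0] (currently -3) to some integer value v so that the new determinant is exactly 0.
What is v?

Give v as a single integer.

Answer: 4

Derivation:
det is linear in entry M[1][0]: det = old_det + (v - -3) * C_10
Cofactor C_10 = -3
Want det = 0: 21 + (v - -3) * -3 = 0
  (v - -3) = -21 / -3 = 7
  v = -3 + (7) = 4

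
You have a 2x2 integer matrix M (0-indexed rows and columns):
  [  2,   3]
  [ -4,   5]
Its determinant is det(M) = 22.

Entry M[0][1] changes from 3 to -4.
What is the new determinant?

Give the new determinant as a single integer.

det is linear in row 0: changing M[0][1] by delta changes det by delta * cofactor(0,1).
Cofactor C_01 = (-1)^(0+1) * minor(0,1) = 4
Entry delta = -4 - 3 = -7
Det delta = -7 * 4 = -28
New det = 22 + -28 = -6

Answer: -6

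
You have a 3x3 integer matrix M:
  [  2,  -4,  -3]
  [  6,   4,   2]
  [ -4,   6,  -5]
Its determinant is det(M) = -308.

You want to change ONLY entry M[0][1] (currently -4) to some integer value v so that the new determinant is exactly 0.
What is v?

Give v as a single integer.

det is linear in entry M[0][1]: det = old_det + (v - -4) * C_01
Cofactor C_01 = 22
Want det = 0: -308 + (v - -4) * 22 = 0
  (v - -4) = 308 / 22 = 14
  v = -4 + (14) = 10

Answer: 10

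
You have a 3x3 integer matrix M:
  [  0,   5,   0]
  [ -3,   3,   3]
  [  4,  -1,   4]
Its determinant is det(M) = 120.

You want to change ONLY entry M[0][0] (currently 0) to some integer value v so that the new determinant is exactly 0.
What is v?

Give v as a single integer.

Answer: -8

Derivation:
det is linear in entry M[0][0]: det = old_det + (v - 0) * C_00
Cofactor C_00 = 15
Want det = 0: 120 + (v - 0) * 15 = 0
  (v - 0) = -120 / 15 = -8
  v = 0 + (-8) = -8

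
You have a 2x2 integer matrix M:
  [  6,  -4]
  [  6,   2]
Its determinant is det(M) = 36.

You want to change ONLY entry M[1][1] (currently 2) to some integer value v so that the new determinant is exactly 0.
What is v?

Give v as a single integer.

det is linear in entry M[1][1]: det = old_det + (v - 2) * C_11
Cofactor C_11 = 6
Want det = 0: 36 + (v - 2) * 6 = 0
  (v - 2) = -36 / 6 = -6
  v = 2 + (-6) = -4

Answer: -4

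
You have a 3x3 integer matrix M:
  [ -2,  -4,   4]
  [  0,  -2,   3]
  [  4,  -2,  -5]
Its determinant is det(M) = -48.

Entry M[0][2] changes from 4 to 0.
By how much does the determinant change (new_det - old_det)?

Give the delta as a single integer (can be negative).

Cofactor C_02 = 8
Entry delta = 0 - 4 = -4
Det delta = entry_delta * cofactor = -4 * 8 = -32

Answer: -32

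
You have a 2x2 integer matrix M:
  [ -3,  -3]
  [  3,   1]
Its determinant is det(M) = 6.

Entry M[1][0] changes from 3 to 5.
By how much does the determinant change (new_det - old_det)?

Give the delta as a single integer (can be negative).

Cofactor C_10 = 3
Entry delta = 5 - 3 = 2
Det delta = entry_delta * cofactor = 2 * 3 = 6

Answer: 6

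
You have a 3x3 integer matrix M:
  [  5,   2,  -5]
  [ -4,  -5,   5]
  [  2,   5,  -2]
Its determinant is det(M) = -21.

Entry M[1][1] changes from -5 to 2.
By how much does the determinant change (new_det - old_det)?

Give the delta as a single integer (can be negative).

Cofactor C_11 = 0
Entry delta = 2 - -5 = 7
Det delta = entry_delta * cofactor = 7 * 0 = 0

Answer: 0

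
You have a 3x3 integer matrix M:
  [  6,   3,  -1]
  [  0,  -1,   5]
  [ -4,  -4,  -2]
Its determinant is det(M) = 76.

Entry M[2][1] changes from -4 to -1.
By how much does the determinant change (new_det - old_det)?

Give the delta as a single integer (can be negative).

Answer: -90

Derivation:
Cofactor C_21 = -30
Entry delta = -1 - -4 = 3
Det delta = entry_delta * cofactor = 3 * -30 = -90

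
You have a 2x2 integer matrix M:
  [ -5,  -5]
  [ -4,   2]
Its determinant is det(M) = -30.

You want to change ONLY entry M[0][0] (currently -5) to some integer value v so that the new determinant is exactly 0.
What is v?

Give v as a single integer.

Answer: 10

Derivation:
det is linear in entry M[0][0]: det = old_det + (v - -5) * C_00
Cofactor C_00 = 2
Want det = 0: -30 + (v - -5) * 2 = 0
  (v - -5) = 30 / 2 = 15
  v = -5 + (15) = 10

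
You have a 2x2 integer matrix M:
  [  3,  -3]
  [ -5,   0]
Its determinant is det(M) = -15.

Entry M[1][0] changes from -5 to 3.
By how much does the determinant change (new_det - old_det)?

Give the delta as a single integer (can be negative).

Answer: 24

Derivation:
Cofactor C_10 = 3
Entry delta = 3 - -5 = 8
Det delta = entry_delta * cofactor = 8 * 3 = 24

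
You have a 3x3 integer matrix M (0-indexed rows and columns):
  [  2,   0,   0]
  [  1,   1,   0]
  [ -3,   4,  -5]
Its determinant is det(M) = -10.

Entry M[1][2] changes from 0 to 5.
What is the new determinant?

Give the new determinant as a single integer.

Answer: -50

Derivation:
det is linear in row 1: changing M[1][2] by delta changes det by delta * cofactor(1,2).
Cofactor C_12 = (-1)^(1+2) * minor(1,2) = -8
Entry delta = 5 - 0 = 5
Det delta = 5 * -8 = -40
New det = -10 + -40 = -50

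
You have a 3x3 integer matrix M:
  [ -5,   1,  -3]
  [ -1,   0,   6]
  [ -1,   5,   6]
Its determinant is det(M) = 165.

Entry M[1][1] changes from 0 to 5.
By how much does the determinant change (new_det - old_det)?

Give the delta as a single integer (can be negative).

Cofactor C_11 = -33
Entry delta = 5 - 0 = 5
Det delta = entry_delta * cofactor = 5 * -33 = -165

Answer: -165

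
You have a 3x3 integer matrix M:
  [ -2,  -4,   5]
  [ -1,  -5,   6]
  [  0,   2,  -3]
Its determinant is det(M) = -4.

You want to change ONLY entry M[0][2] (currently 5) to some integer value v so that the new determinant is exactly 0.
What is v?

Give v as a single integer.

det is linear in entry M[0][2]: det = old_det + (v - 5) * C_02
Cofactor C_02 = -2
Want det = 0: -4 + (v - 5) * -2 = 0
  (v - 5) = 4 / -2 = -2
  v = 5 + (-2) = 3

Answer: 3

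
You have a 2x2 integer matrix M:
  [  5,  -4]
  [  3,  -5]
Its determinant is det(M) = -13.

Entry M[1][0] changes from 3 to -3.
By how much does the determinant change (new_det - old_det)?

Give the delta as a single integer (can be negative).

Answer: -24

Derivation:
Cofactor C_10 = 4
Entry delta = -3 - 3 = -6
Det delta = entry_delta * cofactor = -6 * 4 = -24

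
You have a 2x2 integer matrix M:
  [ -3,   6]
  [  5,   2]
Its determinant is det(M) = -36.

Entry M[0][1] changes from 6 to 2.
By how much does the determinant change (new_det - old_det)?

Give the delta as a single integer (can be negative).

Cofactor C_01 = -5
Entry delta = 2 - 6 = -4
Det delta = entry_delta * cofactor = -4 * -5 = 20

Answer: 20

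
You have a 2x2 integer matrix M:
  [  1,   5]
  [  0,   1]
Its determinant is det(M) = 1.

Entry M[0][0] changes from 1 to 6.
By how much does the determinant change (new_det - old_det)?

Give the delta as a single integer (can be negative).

Cofactor C_00 = 1
Entry delta = 6 - 1 = 5
Det delta = entry_delta * cofactor = 5 * 1 = 5

Answer: 5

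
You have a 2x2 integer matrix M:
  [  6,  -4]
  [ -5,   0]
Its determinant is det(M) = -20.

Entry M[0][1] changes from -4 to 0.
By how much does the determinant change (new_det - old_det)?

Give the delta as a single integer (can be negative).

Cofactor C_01 = 5
Entry delta = 0 - -4 = 4
Det delta = entry_delta * cofactor = 4 * 5 = 20

Answer: 20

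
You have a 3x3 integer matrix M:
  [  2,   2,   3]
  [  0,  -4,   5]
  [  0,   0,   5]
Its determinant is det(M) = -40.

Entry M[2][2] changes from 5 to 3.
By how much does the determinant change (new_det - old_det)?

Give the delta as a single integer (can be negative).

Cofactor C_22 = -8
Entry delta = 3 - 5 = -2
Det delta = entry_delta * cofactor = -2 * -8 = 16

Answer: 16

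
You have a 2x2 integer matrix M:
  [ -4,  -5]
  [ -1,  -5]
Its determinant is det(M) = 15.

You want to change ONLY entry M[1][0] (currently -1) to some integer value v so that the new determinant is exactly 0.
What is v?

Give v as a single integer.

det is linear in entry M[1][0]: det = old_det + (v - -1) * C_10
Cofactor C_10 = 5
Want det = 0: 15 + (v - -1) * 5 = 0
  (v - -1) = -15 / 5 = -3
  v = -1 + (-3) = -4

Answer: -4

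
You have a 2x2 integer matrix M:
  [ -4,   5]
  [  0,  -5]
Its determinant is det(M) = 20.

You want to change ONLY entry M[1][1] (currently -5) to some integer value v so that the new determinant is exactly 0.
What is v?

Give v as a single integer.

det is linear in entry M[1][1]: det = old_det + (v - -5) * C_11
Cofactor C_11 = -4
Want det = 0: 20 + (v - -5) * -4 = 0
  (v - -5) = -20 / -4 = 5
  v = -5 + (5) = 0

Answer: 0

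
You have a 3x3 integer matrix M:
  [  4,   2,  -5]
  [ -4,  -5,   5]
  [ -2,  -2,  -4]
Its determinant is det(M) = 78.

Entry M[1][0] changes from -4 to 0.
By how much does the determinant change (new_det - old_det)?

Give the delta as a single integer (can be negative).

Answer: 72

Derivation:
Cofactor C_10 = 18
Entry delta = 0 - -4 = 4
Det delta = entry_delta * cofactor = 4 * 18 = 72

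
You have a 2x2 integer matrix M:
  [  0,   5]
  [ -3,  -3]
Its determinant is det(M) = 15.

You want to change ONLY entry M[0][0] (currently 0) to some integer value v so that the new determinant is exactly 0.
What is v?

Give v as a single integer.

Answer: 5

Derivation:
det is linear in entry M[0][0]: det = old_det + (v - 0) * C_00
Cofactor C_00 = -3
Want det = 0: 15 + (v - 0) * -3 = 0
  (v - 0) = -15 / -3 = 5
  v = 0 + (5) = 5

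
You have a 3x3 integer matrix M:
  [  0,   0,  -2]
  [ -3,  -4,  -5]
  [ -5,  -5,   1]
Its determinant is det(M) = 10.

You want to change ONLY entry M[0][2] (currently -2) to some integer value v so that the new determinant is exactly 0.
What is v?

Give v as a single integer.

det is linear in entry M[0][2]: det = old_det + (v - -2) * C_02
Cofactor C_02 = -5
Want det = 0: 10 + (v - -2) * -5 = 0
  (v - -2) = -10 / -5 = 2
  v = -2 + (2) = 0

Answer: 0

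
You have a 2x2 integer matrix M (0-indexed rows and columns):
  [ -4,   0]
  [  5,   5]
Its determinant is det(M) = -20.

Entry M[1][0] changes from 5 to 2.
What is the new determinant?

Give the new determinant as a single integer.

Answer: -20

Derivation:
det is linear in row 1: changing M[1][0] by delta changes det by delta * cofactor(1,0).
Cofactor C_10 = (-1)^(1+0) * minor(1,0) = 0
Entry delta = 2 - 5 = -3
Det delta = -3 * 0 = 0
New det = -20 + 0 = -20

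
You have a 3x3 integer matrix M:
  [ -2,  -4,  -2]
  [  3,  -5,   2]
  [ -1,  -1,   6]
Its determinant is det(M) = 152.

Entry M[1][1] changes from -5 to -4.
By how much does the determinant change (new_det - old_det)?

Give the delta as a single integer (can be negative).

Answer: -14

Derivation:
Cofactor C_11 = -14
Entry delta = -4 - -5 = 1
Det delta = entry_delta * cofactor = 1 * -14 = -14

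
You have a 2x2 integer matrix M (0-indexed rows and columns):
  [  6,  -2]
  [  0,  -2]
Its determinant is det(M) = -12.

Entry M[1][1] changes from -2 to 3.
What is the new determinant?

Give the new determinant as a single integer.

det is linear in row 1: changing M[1][1] by delta changes det by delta * cofactor(1,1).
Cofactor C_11 = (-1)^(1+1) * minor(1,1) = 6
Entry delta = 3 - -2 = 5
Det delta = 5 * 6 = 30
New det = -12 + 30 = 18

Answer: 18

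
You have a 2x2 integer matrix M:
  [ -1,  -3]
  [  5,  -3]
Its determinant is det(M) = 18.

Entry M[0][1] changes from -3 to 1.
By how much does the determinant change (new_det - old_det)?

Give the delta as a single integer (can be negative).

Answer: -20

Derivation:
Cofactor C_01 = -5
Entry delta = 1 - -3 = 4
Det delta = entry_delta * cofactor = 4 * -5 = -20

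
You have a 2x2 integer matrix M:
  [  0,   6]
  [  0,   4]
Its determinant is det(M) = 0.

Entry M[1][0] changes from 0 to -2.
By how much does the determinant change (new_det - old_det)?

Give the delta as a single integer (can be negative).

Cofactor C_10 = -6
Entry delta = -2 - 0 = -2
Det delta = entry_delta * cofactor = -2 * -6 = 12

Answer: 12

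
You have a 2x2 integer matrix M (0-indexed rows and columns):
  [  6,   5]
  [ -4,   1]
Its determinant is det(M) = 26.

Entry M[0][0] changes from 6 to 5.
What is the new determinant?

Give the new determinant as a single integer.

det is linear in row 0: changing M[0][0] by delta changes det by delta * cofactor(0,0).
Cofactor C_00 = (-1)^(0+0) * minor(0,0) = 1
Entry delta = 5 - 6 = -1
Det delta = -1 * 1 = -1
New det = 26 + -1 = 25

Answer: 25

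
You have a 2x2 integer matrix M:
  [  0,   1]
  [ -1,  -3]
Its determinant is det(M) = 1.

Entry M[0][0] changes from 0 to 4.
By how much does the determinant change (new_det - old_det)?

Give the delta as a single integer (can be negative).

Answer: -12

Derivation:
Cofactor C_00 = -3
Entry delta = 4 - 0 = 4
Det delta = entry_delta * cofactor = 4 * -3 = -12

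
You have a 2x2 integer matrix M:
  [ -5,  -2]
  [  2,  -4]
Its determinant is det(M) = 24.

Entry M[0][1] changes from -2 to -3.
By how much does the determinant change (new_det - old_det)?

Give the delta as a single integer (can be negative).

Answer: 2

Derivation:
Cofactor C_01 = -2
Entry delta = -3 - -2 = -1
Det delta = entry_delta * cofactor = -1 * -2 = 2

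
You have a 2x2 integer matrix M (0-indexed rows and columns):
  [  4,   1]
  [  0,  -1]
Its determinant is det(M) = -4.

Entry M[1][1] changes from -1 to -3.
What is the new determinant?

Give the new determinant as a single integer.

det is linear in row 1: changing M[1][1] by delta changes det by delta * cofactor(1,1).
Cofactor C_11 = (-1)^(1+1) * minor(1,1) = 4
Entry delta = -3 - -1 = -2
Det delta = -2 * 4 = -8
New det = -4 + -8 = -12

Answer: -12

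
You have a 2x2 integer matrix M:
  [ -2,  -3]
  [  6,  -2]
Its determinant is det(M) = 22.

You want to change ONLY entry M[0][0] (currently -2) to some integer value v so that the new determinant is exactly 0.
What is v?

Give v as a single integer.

Answer: 9

Derivation:
det is linear in entry M[0][0]: det = old_det + (v - -2) * C_00
Cofactor C_00 = -2
Want det = 0: 22 + (v - -2) * -2 = 0
  (v - -2) = -22 / -2 = 11
  v = -2 + (11) = 9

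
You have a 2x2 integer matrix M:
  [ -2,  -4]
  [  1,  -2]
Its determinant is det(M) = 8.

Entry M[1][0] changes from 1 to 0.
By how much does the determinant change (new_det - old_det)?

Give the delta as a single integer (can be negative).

Answer: -4

Derivation:
Cofactor C_10 = 4
Entry delta = 0 - 1 = -1
Det delta = entry_delta * cofactor = -1 * 4 = -4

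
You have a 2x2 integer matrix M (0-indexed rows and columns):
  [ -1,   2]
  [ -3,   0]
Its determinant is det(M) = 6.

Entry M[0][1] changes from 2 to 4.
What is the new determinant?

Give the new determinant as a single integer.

Answer: 12

Derivation:
det is linear in row 0: changing M[0][1] by delta changes det by delta * cofactor(0,1).
Cofactor C_01 = (-1)^(0+1) * minor(0,1) = 3
Entry delta = 4 - 2 = 2
Det delta = 2 * 3 = 6
New det = 6 + 6 = 12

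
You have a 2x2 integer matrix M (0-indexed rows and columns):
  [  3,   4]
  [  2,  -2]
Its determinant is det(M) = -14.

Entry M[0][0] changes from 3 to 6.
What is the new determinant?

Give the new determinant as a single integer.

det is linear in row 0: changing M[0][0] by delta changes det by delta * cofactor(0,0).
Cofactor C_00 = (-1)^(0+0) * minor(0,0) = -2
Entry delta = 6 - 3 = 3
Det delta = 3 * -2 = -6
New det = -14 + -6 = -20

Answer: -20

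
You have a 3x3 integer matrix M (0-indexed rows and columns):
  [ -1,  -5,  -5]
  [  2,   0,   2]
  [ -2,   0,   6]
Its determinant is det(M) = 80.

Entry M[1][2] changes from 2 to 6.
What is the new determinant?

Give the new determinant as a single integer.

Answer: 120

Derivation:
det is linear in row 1: changing M[1][2] by delta changes det by delta * cofactor(1,2).
Cofactor C_12 = (-1)^(1+2) * minor(1,2) = 10
Entry delta = 6 - 2 = 4
Det delta = 4 * 10 = 40
New det = 80 + 40 = 120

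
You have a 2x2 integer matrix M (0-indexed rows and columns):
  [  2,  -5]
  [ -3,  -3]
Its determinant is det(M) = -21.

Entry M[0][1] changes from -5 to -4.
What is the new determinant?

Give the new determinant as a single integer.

det is linear in row 0: changing M[0][1] by delta changes det by delta * cofactor(0,1).
Cofactor C_01 = (-1)^(0+1) * minor(0,1) = 3
Entry delta = -4 - -5 = 1
Det delta = 1 * 3 = 3
New det = -21 + 3 = -18

Answer: -18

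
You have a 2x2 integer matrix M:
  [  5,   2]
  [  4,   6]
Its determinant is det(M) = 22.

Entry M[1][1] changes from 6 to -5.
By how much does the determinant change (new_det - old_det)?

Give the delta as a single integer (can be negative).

Answer: -55

Derivation:
Cofactor C_11 = 5
Entry delta = -5 - 6 = -11
Det delta = entry_delta * cofactor = -11 * 5 = -55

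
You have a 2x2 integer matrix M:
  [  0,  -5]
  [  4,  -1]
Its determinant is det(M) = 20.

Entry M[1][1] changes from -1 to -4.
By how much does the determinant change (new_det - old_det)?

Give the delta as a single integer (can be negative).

Cofactor C_11 = 0
Entry delta = -4 - -1 = -3
Det delta = entry_delta * cofactor = -3 * 0 = 0

Answer: 0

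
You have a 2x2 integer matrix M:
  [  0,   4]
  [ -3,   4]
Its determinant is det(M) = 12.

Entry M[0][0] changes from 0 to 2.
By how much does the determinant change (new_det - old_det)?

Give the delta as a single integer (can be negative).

Answer: 8

Derivation:
Cofactor C_00 = 4
Entry delta = 2 - 0 = 2
Det delta = entry_delta * cofactor = 2 * 4 = 8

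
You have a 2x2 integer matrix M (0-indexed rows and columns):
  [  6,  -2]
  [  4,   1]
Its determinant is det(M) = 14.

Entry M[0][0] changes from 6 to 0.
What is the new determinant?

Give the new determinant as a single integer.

Answer: 8

Derivation:
det is linear in row 0: changing M[0][0] by delta changes det by delta * cofactor(0,0).
Cofactor C_00 = (-1)^(0+0) * minor(0,0) = 1
Entry delta = 0 - 6 = -6
Det delta = -6 * 1 = -6
New det = 14 + -6 = 8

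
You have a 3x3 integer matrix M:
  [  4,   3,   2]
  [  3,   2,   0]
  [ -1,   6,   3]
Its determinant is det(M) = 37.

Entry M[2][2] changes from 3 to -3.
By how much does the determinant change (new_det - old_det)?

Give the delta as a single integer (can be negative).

Answer: 6

Derivation:
Cofactor C_22 = -1
Entry delta = -3 - 3 = -6
Det delta = entry_delta * cofactor = -6 * -1 = 6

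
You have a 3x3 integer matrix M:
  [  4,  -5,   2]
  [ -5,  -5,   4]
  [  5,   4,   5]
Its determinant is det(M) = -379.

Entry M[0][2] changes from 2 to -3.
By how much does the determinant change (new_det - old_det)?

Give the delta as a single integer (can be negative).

Cofactor C_02 = 5
Entry delta = -3 - 2 = -5
Det delta = entry_delta * cofactor = -5 * 5 = -25

Answer: -25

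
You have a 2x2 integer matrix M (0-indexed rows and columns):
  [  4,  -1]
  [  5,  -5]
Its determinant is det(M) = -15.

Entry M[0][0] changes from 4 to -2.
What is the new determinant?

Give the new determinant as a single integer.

det is linear in row 0: changing M[0][0] by delta changes det by delta * cofactor(0,0).
Cofactor C_00 = (-1)^(0+0) * minor(0,0) = -5
Entry delta = -2 - 4 = -6
Det delta = -6 * -5 = 30
New det = -15 + 30 = 15

Answer: 15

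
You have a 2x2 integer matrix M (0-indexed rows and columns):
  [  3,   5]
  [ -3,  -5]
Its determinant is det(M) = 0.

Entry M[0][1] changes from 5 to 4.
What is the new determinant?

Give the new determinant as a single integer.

Answer: -3

Derivation:
det is linear in row 0: changing M[0][1] by delta changes det by delta * cofactor(0,1).
Cofactor C_01 = (-1)^(0+1) * minor(0,1) = 3
Entry delta = 4 - 5 = -1
Det delta = -1 * 3 = -3
New det = 0 + -3 = -3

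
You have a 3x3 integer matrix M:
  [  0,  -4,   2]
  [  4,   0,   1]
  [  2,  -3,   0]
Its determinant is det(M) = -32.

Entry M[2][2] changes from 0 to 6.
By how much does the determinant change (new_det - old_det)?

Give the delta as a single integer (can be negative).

Cofactor C_22 = 16
Entry delta = 6 - 0 = 6
Det delta = entry_delta * cofactor = 6 * 16 = 96

Answer: 96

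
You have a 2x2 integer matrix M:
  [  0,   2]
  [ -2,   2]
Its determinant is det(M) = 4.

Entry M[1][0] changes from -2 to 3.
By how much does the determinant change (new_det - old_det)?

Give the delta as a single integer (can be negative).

Cofactor C_10 = -2
Entry delta = 3 - -2 = 5
Det delta = entry_delta * cofactor = 5 * -2 = -10

Answer: -10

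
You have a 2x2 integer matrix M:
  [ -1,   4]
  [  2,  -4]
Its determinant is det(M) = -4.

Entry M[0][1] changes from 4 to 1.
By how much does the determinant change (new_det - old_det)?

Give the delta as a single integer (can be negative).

Answer: 6

Derivation:
Cofactor C_01 = -2
Entry delta = 1 - 4 = -3
Det delta = entry_delta * cofactor = -3 * -2 = 6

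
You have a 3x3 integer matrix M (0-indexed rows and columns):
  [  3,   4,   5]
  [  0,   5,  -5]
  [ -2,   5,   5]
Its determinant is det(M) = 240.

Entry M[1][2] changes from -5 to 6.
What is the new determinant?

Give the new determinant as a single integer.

Answer: -13

Derivation:
det is linear in row 1: changing M[1][2] by delta changes det by delta * cofactor(1,2).
Cofactor C_12 = (-1)^(1+2) * minor(1,2) = -23
Entry delta = 6 - -5 = 11
Det delta = 11 * -23 = -253
New det = 240 + -253 = -13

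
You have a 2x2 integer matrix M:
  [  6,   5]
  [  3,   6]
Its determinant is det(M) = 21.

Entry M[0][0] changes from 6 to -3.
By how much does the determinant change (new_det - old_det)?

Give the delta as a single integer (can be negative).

Answer: -54

Derivation:
Cofactor C_00 = 6
Entry delta = -3 - 6 = -9
Det delta = entry_delta * cofactor = -9 * 6 = -54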